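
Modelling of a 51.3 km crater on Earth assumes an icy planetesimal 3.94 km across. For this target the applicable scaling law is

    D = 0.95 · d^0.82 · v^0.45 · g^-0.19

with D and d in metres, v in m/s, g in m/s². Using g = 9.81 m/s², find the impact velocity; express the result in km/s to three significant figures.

Rearranging for v: v = [D / (0.95 · 3940^0.82 · 9.81^-0.19)]^(1/0.45).
D = 51300 m.
3940^0.82 = 887.8
9.81^-0.19 = 0.6480
Denominator = 0.95 × 887.8 × 0.6480 = 546.5
D / 546.5 = 51300 / 546.5 = 93.87
v = 93.87^(1/0.45) = 93.87^2.2222 = 24174 m/s

v ≈ 24.2 km/s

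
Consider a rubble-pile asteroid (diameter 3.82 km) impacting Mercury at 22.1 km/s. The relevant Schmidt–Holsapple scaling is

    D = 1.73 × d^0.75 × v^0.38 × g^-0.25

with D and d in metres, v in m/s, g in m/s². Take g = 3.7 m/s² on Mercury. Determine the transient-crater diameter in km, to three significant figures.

In SI units: d = 3820 m, v = 22100 m/s.
d^0.75 = 3820^0.75 = 485.9
v^0.38 = 22100^0.38 = 44.76
g^-0.25 = 3.7^-0.25 = 0.7210
D = 1.73 × 485.9 × 44.76 × 0.7210 = 27128 m
   = 27.13 km

D ≈ 27.1 km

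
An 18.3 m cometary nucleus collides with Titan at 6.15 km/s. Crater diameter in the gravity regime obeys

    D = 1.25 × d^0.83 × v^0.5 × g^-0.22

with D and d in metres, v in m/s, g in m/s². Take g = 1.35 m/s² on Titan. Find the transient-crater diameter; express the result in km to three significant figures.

D ≈ 1.02 km

In SI units: v = 6150 m/s.
d^0.83 = 18.3^0.83 = 11.16
v^0.5 = 6150^0.5 = 78.42
g^-0.22 = 1.35^-0.22 = 0.9361
D = 1.25 × 11.16 × 78.42 × 0.9361 = 1024 m
   = 1.024 km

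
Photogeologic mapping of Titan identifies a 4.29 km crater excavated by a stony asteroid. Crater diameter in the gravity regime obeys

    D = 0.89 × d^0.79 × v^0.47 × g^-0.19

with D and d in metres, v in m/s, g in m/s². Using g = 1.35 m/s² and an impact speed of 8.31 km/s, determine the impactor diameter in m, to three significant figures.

d ≈ 230 m

Rearranging for d: d = [D / (0.89 · 8310^0.47 · 1.35^-0.19)]^(1/0.79).
D = 4290 m.
8310^0.47 = 69.54
1.35^-0.19 = 0.9446
Denominator = 0.89 × 69.54 × 0.9446 = 58.46
D / 58.46 = 4290 / 58.46 = 73.38
d = 73.38^(1/0.79) = 73.38^1.2658 = 229.9 m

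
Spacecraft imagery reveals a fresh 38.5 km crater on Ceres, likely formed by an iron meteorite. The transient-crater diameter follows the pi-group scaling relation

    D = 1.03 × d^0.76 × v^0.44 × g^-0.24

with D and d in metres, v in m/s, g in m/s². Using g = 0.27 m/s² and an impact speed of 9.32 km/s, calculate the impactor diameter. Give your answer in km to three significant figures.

Rearranging for d: d = [D / (1.03 · 9320^0.44 · 0.27^-0.24)]^(1/0.76).
D = 38500 m.
9320^0.44 = 55.79
0.27^-0.24 = 1.369
Denominator = 1.03 × 55.79 × 1.369 = 78.67
D / 78.67 = 38500 / 78.67 = 489.4
d = 489.4^(1/0.76) = 489.4^1.3158 = 3460 m

d ≈ 3.46 km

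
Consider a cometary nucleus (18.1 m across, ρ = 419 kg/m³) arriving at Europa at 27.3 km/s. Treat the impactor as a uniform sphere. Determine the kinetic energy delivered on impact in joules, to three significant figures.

v = 27300 m/s.
Mass m = (π/6) ρ d³ = (π/6) × 419 × (18.1)³ = 1.301 × 10^6 kg
E = ½ m v² = 0.5 × 1.301 × 10^6 × (27300)² = 4.848 × 10^14 J

E ≈ 4.85 × 10^14 J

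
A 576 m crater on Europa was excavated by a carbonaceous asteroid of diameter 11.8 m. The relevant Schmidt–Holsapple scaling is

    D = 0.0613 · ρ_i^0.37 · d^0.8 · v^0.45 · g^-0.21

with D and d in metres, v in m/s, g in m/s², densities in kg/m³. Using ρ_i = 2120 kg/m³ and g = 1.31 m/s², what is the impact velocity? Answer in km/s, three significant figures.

Rearranging for v: v = [D / (0.0613 · 2120^0.37 · 11.8^0.8 · 1.31^-0.21)]^(1/0.45).
2120^0.37 = 17.01
11.8^0.8 = 7.203
1.31^-0.21 = 0.9449
Denominator = 0.0613 × 17.01 × 7.203 × 0.9449 = 7.097
D / 7.097 = 576 / 7.097 = 81.16
v = 81.16^(1/0.45) = 81.16^2.2222 = 17496 m/s

v ≈ 17.5 km/s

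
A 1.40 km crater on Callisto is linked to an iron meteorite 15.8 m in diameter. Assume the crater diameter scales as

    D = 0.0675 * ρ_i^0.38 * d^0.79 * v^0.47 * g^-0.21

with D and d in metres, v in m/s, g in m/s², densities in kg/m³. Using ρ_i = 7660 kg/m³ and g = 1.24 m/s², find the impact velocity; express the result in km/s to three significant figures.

v ≈ 11.8 km/s

Rearranging for v: v = [D / (0.0675 · 7660^0.38 · 15.8^0.79 · 1.24^-0.21)]^(1/0.47).
D = 1400 m.
7660^0.38 = 29.92
15.8^0.79 = 8.850
1.24^-0.21 = 0.9558
Denominator = 0.0675 × 29.92 × 8.850 × 0.9558 = 17.08
D / 17.08 = 1400 / 17.08 = 81.97
v = 81.97^(1/0.47) = 81.97^2.1277 = 11795 m/s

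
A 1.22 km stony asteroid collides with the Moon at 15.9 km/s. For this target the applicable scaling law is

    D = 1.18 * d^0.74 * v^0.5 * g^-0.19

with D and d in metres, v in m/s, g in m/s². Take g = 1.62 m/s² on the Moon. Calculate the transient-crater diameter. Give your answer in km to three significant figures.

In SI units: d = 1220 m, v = 15900 m/s.
d^0.74 = 1220^0.74 = 192.3
v^0.5 = 15900^0.5 = 126.1
g^-0.19 = 1.62^-0.19 = 0.9124
D = 1.18 × 192.3 × 126.1 × 0.9124 = 26107 m
   = 26.11 km

D ≈ 26.1 km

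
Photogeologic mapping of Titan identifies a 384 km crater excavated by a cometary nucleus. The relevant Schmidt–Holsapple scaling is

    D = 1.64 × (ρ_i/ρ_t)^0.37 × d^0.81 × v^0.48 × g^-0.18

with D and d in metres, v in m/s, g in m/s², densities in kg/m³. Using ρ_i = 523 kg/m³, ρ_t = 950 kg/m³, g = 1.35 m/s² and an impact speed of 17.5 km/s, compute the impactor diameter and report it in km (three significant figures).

Rearranging for d: d = [D / (1.64 · (523/950)^0.37 · 17500^0.48 · 1.35^-0.18)]^(1/0.81).
D = 384000 m.
(523/950)^0.37 = 0.8018
17500^0.48 = 108.8
1.35^-0.18 = 0.9474
Denominator = 1.64 × 0.8018 × 108.8 × 0.9474 = 135.5
D / 135.5 = 384000 / 135.5 = 2834
d = 2834^(1/0.81) = 2834^1.2346 = 18295 m

d ≈ 18.3 km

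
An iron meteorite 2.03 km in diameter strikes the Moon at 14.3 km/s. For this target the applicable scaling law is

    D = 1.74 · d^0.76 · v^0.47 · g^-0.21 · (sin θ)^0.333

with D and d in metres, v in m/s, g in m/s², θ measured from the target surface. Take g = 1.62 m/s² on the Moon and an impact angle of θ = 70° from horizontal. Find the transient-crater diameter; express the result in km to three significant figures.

D ≈ 45.1 km

In SI units: d = 2030 m, v = 14300 m/s.
d^0.76 = 2030^0.76 = 326.4
v^0.47 = 14300^0.47 = 89.74
g^-0.21 = 1.62^-0.21 = 0.9037
(sin 70°)^0.333 = 0.9397^0.333 = 0.9795
D = 1.74 × 326.4 × 89.74 × 0.9037 × 0.9795 = 45114 m
   = 45.11 km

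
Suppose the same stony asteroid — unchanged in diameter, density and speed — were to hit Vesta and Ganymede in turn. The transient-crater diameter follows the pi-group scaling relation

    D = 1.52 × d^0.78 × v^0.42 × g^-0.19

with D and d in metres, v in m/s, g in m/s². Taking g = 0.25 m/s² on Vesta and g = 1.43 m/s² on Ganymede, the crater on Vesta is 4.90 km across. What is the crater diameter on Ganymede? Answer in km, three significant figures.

D ≈ 3.52 km

All impactor-dependent factors cancel in the ratio, leaving D_Ganymede/D_Vesta = (g_Ganymede/g_Vesta)^-0.19.
(1.43/0.25)^-0.19 = 5.720^-0.19 = 0.7180
D_Ganymede = 0.7180 × 4.90 km = 3.52 km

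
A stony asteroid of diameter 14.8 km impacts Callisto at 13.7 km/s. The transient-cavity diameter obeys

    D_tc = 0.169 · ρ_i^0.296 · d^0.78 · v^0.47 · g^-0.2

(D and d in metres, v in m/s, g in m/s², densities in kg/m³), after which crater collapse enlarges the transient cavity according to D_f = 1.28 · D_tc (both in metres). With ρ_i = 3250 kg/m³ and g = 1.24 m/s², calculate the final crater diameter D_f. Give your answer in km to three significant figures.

In SI: d = 14800 m, v = 13700 m/s.
ρ_i^0.296 = 3250^0.296 = 10.95
d^0.78 = 14800^0.78 = 1790
v^0.47 = 13700^0.47 = 87.95
g^-0.2 = 1.24^-0.2 = 0.9579
D_tc = 0.169 × 10.95 × 1790 × 87.95 × 0.9579 = 2.791 × 10^5 m
D_f = 1.28 × 2.791 × 10^5 = 3.572 × 10^5 m
     = 357.2 km

D_f ≈ 357 km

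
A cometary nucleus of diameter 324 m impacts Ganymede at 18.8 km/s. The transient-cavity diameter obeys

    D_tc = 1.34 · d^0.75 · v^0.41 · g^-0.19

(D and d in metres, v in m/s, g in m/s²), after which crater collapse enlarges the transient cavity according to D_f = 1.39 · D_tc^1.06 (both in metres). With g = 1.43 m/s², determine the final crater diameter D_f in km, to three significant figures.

v = 18800 m/s.
d^0.75 = 324^0.75 = 76.37
v^0.41 = 18800^0.41 = 56.55
g^-0.19 = 1.43^-0.19 = 0.9343
D_tc = 1.34 × 76.37 × 56.55 × 0.9343 = 5407 m
D_f = 1.39 × (5407)^1.06 = 12588 m
     = 12.59 km

D_f ≈ 12.6 km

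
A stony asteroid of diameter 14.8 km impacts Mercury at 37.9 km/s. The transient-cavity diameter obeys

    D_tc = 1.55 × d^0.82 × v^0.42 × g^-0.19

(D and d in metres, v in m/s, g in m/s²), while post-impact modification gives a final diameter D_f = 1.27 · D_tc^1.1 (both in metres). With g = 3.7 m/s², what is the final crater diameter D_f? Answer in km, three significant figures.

In SI: d = 14800 m, v = 37900 m/s.
d^0.82 = 14800^0.82 = 2628
v^0.42 = 37900^0.42 = 83.76
g^-0.19 = 3.7^-0.19 = 0.7799
D_tc = 1.55 × 2628 × 83.76 × 0.7799 = 2.661 × 10^5 m
D_f = 1.27 × (2.661 × 10^5)^1.1 = 1.179 × 10^6 m
     = 1179 km

D_f ≈ 1180 km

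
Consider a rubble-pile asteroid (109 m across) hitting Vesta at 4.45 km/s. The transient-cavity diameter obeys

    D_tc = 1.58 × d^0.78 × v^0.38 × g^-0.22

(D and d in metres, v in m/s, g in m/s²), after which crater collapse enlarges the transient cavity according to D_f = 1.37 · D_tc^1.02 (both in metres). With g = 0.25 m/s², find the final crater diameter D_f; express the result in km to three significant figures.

v = 4450 m/s.
d^0.78 = 109^0.78 = 38.83
v^0.38 = 4450^0.38 = 24.34
g^-0.22 = 0.25^-0.22 = 1.357
D_tc = 1.58 × 38.83 × 24.34 × 1.357 = 2026 m
D_f = 1.37 × (2026)^1.02 = 3232 m
     = 3.232 km

D_f ≈ 3.23 km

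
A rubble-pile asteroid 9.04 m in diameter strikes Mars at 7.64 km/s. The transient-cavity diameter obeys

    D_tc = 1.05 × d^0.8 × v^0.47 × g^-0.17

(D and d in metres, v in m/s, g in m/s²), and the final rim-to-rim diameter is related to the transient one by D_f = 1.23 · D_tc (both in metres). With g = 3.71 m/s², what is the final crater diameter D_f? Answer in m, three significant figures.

D_f ≈ 402 m

v = 7640 m/s.
d^0.8 = 9.04^0.8 = 5.820
v^0.47 = 7640^0.47 = 66.84
g^-0.17 = 3.71^-0.17 = 0.8002
D_tc = 1.05 × 5.820 × 66.84 × 0.8002 = 326.8 m
D_f = 1.23 × 326.8 = 402.0 m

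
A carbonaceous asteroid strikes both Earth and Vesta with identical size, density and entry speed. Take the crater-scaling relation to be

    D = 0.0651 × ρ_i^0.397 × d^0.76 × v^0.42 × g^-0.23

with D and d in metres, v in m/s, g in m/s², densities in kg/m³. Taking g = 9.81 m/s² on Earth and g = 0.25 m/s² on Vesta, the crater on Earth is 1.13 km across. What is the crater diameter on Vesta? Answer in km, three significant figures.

D ≈ 2.63 km

All impactor-dependent factors cancel in the ratio, leaving D_Vesta/D_Earth = (g_Vesta/g_Earth)^-0.23.
(0.25/9.81)^-0.23 = 0.02548^-0.23 = 2.326
D_Vesta = 2.326 × 1.13 km = 2.63 km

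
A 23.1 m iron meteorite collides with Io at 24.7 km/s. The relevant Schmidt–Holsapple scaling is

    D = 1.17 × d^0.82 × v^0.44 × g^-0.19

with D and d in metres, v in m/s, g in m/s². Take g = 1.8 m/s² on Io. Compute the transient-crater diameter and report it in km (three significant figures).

D ≈ 1.18 km

In SI units: v = 24700 m/s.
d^0.82 = 23.1^0.82 = 13.13
v^0.44 = 24700^0.44 = 85.66
g^-0.19 = 1.8^-0.19 = 0.8943
D = 1.17 × 13.13 × 85.66 × 0.8943 = 1177 m
   = 1.177 km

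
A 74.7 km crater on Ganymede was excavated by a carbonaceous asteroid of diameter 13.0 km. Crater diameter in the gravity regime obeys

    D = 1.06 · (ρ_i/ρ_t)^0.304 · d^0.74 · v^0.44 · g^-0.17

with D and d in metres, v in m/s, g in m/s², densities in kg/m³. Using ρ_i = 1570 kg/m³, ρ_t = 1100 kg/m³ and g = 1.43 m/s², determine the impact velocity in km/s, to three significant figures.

v ≈ 11.3 km/s

Rearranging for v: v = [D / (1.06 · (1570/1100)^0.304 · 13000^0.74 · 1.43^-0.17)]^(1/0.44).
D = 74700 m.
(1570/1100)^0.304 = 1.114
13000^0.74 = 1107
1.43^-0.17 = 0.9410
Denominator = 1.06 × 1.114 × 1107 × 0.9410 = 1230
D / 1230 = 74700 / 1230 = 60.73
v = 60.73^(1/0.44) = 60.73^2.2727 = 11302 m/s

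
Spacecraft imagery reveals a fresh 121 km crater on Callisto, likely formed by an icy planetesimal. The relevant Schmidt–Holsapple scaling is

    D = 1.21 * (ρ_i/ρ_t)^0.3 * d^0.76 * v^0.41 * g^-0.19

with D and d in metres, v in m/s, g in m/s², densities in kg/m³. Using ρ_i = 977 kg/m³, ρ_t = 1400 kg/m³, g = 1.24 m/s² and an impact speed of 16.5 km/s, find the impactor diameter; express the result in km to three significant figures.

d ≈ 24.5 km

Rearranging for d: d = [D / (1.21 · (977/1400)^0.3 · 16500^0.41 · 1.24^-0.19)]^(1/0.76).
D = 121000 m.
(977/1400)^0.3 = 0.8977
16500^0.41 = 53.60
1.24^-0.19 = 0.9600
Denominator = 1.21 × 0.8977 × 53.60 × 0.9600 = 55.89
D / 55.89 = 121000 / 55.89 = 2165
d = 2165^(1/0.76) = 2165^1.3158 = 24479 m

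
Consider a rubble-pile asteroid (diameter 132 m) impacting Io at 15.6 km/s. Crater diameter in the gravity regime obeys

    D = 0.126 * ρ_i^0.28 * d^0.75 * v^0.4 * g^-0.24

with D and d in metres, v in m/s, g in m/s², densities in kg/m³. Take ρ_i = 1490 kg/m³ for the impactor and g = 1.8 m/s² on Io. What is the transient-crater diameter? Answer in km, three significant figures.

D ≈ 1.57 km

In SI units: v = 15600 m/s.
ρ_i^0.28 = 1490^0.28 = 7.736
d^0.75 = 132^0.75 = 38.94
v^0.4 = 15600^0.4 = 47.56
g^-0.24 = 1.8^-0.24 = 0.8684
D = 0.126 × 7.736 × 38.94 × 47.56 × 0.8684 = 1568 m
   = 1.568 km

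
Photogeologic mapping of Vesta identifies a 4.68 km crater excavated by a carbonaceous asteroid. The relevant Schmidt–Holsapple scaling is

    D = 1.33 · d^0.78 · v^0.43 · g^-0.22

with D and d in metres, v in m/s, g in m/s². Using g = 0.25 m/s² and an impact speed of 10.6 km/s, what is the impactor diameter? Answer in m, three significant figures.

Rearranging for d: d = [D / (1.33 · 10600^0.43 · 0.25^-0.22)]^(1/0.78).
D = 4680 m.
10600^0.43 = 53.81
0.25^-0.22 = 1.357
Denominator = 1.33 × 53.81 × 1.357 = 97.12
D / 97.12 = 4680 / 97.12 = 48.19
d = 48.19^(1/0.78) = 48.19^1.2821 = 143.8 m

d ≈ 144 m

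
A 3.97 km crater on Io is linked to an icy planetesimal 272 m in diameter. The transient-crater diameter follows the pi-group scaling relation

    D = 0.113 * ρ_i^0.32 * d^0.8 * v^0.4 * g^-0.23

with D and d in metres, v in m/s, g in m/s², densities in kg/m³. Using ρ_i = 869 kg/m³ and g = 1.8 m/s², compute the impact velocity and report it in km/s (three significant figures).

Rearranging for v: v = [D / (0.113 · 869^0.32 · 272^0.8 · 1.8^-0.23)]^(1/0.4).
D = 3970 m.
869^0.32 = 8.719
272^0.8 = 88.65
1.8^-0.23 = 0.8735
Denominator = 0.113 × 8.719 × 88.65 × 0.8735 = 76.29
D / 76.29 = 3970 / 76.29 = 52.04
v = 52.04^(1/0.4) = 52.04^2.5 = 19536 m/s

v ≈ 19.5 km/s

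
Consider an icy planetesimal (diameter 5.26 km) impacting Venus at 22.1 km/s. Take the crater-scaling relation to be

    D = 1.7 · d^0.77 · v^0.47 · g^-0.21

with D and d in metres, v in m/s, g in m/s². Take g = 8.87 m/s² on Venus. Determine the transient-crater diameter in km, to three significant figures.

In SI units: d = 5260 m, v = 22100 m/s.
d^0.77 = 5260^0.77 = 733.1
v^0.47 = 22100^0.47 = 110.1
g^-0.21 = 8.87^-0.21 = 0.6323
D = 1.7 × 733.1 × 110.1 × 0.6323 = 86761 m
   = 86.76 km

D ≈ 86.8 km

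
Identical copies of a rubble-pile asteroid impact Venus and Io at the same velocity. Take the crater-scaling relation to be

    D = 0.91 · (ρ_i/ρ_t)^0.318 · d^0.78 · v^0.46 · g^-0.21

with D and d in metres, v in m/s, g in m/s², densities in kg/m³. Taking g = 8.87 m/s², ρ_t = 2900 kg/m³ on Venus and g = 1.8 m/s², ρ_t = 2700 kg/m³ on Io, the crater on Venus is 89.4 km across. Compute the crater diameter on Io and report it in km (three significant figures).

The impactor-only factors (d, v, ρ_i) cancel in the ratio, leaving D_Io/D_Venus = (g_Io/g_Venus)^-0.21 · (ρ_t,Venus/ρ_t,Io)^0.318.
(1.8/8.87)^-0.21 = 0.2029^-0.21 = 1.398
(2900/2700)^0.318 = 1.074^0.318 = 1.023
Ratio = 1.398 × 1.023 = 1.430
D_Io = 1.430 × 89.4 km = 128 km

D ≈ 128 km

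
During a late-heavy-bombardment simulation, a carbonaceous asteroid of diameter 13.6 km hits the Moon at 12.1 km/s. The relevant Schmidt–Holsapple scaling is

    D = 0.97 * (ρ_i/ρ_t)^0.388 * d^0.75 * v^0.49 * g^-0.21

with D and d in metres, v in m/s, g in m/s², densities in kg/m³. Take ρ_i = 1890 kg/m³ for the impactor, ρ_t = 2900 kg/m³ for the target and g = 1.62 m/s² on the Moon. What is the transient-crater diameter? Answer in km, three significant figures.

D ≈ 93.6 km

In SI units: d = 13600 m, v = 12100 m/s.
(ρ_i/ρ_t)^0.388 = (1890/2900)^0.388 = 0.8469
d^0.75 = 13600^0.75 = 1259
v^0.49 = 12100^0.49 = 100.1
g^-0.21 = 1.62^-0.21 = 0.9037
D = 0.97 × 0.8469 × 1259 × 100.1 × 0.9037 = 93560 m
   = 93.56 km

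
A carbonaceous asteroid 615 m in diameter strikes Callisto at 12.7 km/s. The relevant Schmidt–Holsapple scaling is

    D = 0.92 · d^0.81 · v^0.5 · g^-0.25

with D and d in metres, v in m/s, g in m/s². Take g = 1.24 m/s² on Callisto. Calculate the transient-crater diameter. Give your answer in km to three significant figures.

In SI units: v = 12700 m/s.
d^0.81 = 615^0.81 = 181.5
v^0.5 = 12700^0.5 = 112.7
g^-0.25 = 1.24^-0.25 = 0.9476
D = 0.92 × 181.5 × 112.7 × 0.9476 = 17833 m
   = 17.83 km

D ≈ 17.8 km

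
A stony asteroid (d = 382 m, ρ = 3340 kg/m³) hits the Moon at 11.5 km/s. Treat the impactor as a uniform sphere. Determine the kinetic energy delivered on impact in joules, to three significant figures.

v = 11500 m/s.
Mass m = (π/6) ρ d³ = (π/6) × 3340 × (382)³ = 9.748 × 10^10 kg
E = ½ m v² = 0.5 × 9.748 × 10^10 × (11500)² = 6.446 × 10^18 J

E ≈ 6.45 × 10^18 J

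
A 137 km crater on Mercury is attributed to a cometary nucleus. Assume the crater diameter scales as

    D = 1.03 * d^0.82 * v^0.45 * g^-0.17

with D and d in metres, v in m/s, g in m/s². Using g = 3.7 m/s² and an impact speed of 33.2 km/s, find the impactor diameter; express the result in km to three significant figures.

d ≈ 7.68 km

Rearranging for d: d = [D / (1.03 · 33200^0.45 · 3.7^-0.17)]^(1/0.82).
D = 137000 m.
33200^0.45 = 108.3
3.7^-0.17 = 0.8006
Denominator = 1.03 × 108.3 × 0.8006 = 89.31
D / 89.31 = 137000 / 89.31 = 1534
d = 1534^(1/0.82) = 1534^1.2195 = 7676 m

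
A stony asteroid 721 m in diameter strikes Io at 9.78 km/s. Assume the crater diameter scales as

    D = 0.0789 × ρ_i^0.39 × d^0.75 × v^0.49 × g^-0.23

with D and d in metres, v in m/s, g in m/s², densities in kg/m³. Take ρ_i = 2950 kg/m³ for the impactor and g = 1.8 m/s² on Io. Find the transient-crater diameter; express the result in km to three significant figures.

In SI units: v = 9780 m/s.
ρ_i^0.39 = 2950^0.39 = 22.55
d^0.75 = 721^0.75 = 139.1
v^0.49 = 9780^0.49 = 90.21
g^-0.23 = 1.8^-0.23 = 0.8735
D = 0.0789 × 22.55 × 139.1 × 90.21 × 0.8735 = 19502 m
   = 19.50 km

D ≈ 19.5 km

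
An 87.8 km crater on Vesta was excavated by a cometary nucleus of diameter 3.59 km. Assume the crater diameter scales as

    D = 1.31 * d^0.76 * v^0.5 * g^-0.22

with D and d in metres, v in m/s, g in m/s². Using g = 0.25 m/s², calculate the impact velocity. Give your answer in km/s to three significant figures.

Rearranging for v: v = [D / (1.31 · 3590^0.76 · 0.25^-0.22)]^(1/0.5).
D = 87800 m.
3590^0.76 = 503.4
0.25^-0.22 = 1.357
Denominator = 1.31 × 503.4 × 1.357 = 894.9
D / 894.9 = 87800 / 894.9 = 98.11
v = 98.11^(1/0.5) = 98.11^2 = 9626 m/s

v ≈ 9.63 km/s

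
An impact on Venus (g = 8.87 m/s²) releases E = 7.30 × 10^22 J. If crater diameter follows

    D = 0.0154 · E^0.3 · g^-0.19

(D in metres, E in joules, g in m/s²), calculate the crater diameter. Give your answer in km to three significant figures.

D ≈ 73.5 km

E^0.3 = (7.30 × 10^22)^0.3 = 7.228 × 10^6
g^-0.19 = 8.87^-0.19 = 0.6605
D = 0.0154 × 7.228 × 10^6 × 0.6605 = 73521 m
   = 73.52 km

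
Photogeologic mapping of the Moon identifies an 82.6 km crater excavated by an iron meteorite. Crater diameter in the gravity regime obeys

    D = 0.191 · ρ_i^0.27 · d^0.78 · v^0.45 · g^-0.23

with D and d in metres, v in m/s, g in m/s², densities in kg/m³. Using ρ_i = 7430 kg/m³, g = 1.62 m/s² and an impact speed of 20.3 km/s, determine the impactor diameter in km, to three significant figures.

Rearranging for d: d = [D / (0.191 · 7430^0.27 · 20300^0.45 · 1.62^-0.23)]^(1/0.78).
D = 82600 m.
7430^0.27 = 11.10
20300^0.45 = 86.77
1.62^-0.23 = 0.8950
Denominator = 0.191 × 11.10 × 86.77 × 0.8950 = 164.6
D / 164.6 = 82600 / 164.6 = 501.8
d = 501.8^(1/0.78) = 501.8^1.2821 = 2900 m

d ≈ 2.90 km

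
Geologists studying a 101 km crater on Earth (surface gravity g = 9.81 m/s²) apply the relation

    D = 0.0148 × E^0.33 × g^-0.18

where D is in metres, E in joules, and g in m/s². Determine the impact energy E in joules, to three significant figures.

Rearranging: E = [D / (0.0148 · g^-0.18)]^(1/0.33).
D = 101000 m.
g^-0.18 = 9.81^-0.18 = 0.6630
D / (0.0148 × 0.6630) = 101000 / (9.812 × 10^-3) = 1.029 × 10^7
E = (1.029 × 10^7)^3.0303 = 1.777 × 10^21 J

E ≈ 1.78 × 10^21 J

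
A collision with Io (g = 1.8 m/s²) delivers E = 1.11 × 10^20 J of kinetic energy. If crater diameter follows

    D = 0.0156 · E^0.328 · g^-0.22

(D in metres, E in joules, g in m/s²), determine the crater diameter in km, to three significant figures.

D ≈ 51.5 km

E^0.328 = (1.11 × 10^20)^0.328 = 3.757 × 10^6
g^-0.22 = 1.8^-0.22 = 0.8787
D = 0.0156 × 3.757 × 10^6 × 0.8787 = 51500 m
   = 51.50 km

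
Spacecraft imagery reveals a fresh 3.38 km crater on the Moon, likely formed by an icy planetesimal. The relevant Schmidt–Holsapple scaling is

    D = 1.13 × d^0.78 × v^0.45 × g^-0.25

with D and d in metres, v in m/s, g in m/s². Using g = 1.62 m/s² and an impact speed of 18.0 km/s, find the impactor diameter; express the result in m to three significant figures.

d ≈ 117 m

Rearranging for d: d = [D / (1.13 · 18000^0.45 · 1.62^-0.25)]^(1/0.78).
D = 3380 m.
18000^0.45 = 82.20
1.62^-0.25 = 0.8864
Denominator = 1.13 × 82.20 × 0.8864 = 82.33
D / 82.33 = 3380 / 82.33 = 41.05
d = 41.05^(1/0.78) = 41.05^1.2821 = 117.1 m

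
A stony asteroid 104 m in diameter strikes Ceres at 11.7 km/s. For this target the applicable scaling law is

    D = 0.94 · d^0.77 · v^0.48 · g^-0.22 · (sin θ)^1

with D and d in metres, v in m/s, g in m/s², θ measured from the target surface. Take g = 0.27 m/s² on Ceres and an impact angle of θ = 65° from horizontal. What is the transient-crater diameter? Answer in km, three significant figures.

In SI units: v = 11700 m/s.
d^0.77 = 104^0.77 = 35.74
v^0.48 = 11700^0.48 = 89.69
g^-0.22 = 0.27^-0.22 = 1.334
(sin 65°)^1 = 0.9063^1 = 0.9063
D = 0.94 × 35.74 × 89.69 × 1.334 × 0.9063 = 3643 m
   = 3.643 km

D ≈ 3.64 km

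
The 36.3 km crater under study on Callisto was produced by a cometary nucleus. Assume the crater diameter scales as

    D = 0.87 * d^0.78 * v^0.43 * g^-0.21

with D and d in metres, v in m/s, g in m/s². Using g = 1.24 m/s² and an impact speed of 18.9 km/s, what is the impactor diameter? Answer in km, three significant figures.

Rearranging for d: d = [D / (0.87 · 18900^0.43 · 1.24^-0.21)]^(1/0.78).
D = 36300 m.
18900^0.43 = 69.00
1.24^-0.21 = 0.9558
Denominator = 0.87 × 69.00 × 0.9558 = 57.38
D / 57.38 = 36300 / 57.38 = 632.6
d = 632.6^(1/0.78) = 632.6^1.2821 = 3902 m

d ≈ 3.90 km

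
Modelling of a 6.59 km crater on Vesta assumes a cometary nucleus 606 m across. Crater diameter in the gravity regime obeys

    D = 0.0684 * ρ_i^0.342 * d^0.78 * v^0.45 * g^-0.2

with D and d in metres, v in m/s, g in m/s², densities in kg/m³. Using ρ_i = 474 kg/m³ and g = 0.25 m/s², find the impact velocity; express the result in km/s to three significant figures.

v ≈ 8.93 km/s

Rearranging for v: v = [D / (0.0684 · 474^0.342 · 606^0.78 · 0.25^-0.2)]^(1/0.45).
D = 6590 m.
474^0.342 = 8.225
606^0.78 = 148.0
0.25^-0.2 = 1.320
Denominator = 0.0684 × 8.225 × 148.0 × 1.320 = 109.9
D / 109.9 = 6590 / 109.9 = 59.96
v = 59.96^(1/0.45) = 59.96^2.2222 = 8928 m/s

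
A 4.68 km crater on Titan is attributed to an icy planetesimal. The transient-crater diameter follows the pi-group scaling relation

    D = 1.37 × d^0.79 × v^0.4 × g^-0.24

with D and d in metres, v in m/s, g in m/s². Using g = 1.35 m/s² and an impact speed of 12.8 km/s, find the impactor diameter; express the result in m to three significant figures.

Rearranging for d: d = [D / (1.37 · 12800^0.4 · 1.35^-0.24)]^(1/0.79).
D = 4680 m.
12800^0.4 = 43.94
1.35^-0.24 = 0.9305
Denominator = 1.37 × 43.94 × 0.9305 = 56.01
D / 56.01 = 4680 / 56.01 = 83.56
d = 83.56^(1/0.79) = 83.56^1.2658 = 270.9 m

d ≈ 271 m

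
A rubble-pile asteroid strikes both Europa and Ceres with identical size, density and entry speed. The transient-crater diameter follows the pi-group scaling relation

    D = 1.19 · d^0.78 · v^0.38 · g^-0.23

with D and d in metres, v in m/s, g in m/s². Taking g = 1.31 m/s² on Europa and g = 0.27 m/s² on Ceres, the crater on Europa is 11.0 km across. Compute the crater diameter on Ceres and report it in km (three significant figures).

D ≈ 15.8 km

All impactor-dependent factors cancel in the ratio, leaving D_Ceres/D_Europa = (g_Ceres/g_Europa)^-0.23.
(0.27/1.31)^-0.23 = 0.2061^-0.23 = 1.438
D_Ceres = 1.438 × 11.0 km = 15.8 km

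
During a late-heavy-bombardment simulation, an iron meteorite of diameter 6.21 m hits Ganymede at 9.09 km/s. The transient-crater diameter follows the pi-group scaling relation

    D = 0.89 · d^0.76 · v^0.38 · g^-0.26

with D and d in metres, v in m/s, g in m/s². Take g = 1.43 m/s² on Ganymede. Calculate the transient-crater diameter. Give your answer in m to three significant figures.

D ≈ 104 m

In SI units: v = 9090 m/s.
d^0.76 = 6.21^0.76 = 4.006
v^0.38 = 9090^0.38 = 31.93
g^-0.26 = 1.43^-0.26 = 0.9112
D = 0.89 × 4.006 × 31.93 × 0.9112 = 103.7 m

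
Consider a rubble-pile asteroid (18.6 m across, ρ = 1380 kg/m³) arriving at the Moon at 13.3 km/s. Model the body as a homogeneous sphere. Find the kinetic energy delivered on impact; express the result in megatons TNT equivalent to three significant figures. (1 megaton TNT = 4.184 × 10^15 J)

v = 13300 m/s.
Mass m = (π/6) ρ d³ = (π/6) × 1380 × (18.6)³ = 4.650 × 10^6 kg
E = ½ m v² = 0.5 × 4.650 × 10^6 × (13300)² = 4.113 × 10^14 J
   = 4.113 × 10^14 / 4.184×10^15 = 0.09830 Mt

E ≈ 0.0983 Mt TNT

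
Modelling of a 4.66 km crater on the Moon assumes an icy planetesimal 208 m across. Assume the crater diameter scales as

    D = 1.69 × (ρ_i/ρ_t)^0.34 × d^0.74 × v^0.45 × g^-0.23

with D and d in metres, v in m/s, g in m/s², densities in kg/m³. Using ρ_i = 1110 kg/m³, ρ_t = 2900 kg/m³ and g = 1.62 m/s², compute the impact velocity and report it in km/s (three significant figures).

Rearranging for v: v = [D / (1.69 · (1110/2900)^0.34 · 208^0.74 · 1.62^-0.23)]^(1/0.45).
D = 4660 m.
(1110/2900)^0.34 = 0.7214
208^0.74 = 51.92
1.62^-0.23 = 0.8950
Denominator = 1.69 × 0.7214 × 51.92 × 0.8950 = 56.65
D / 56.65 = 4660 / 56.65 = 82.26
v = 82.26^(1/0.45) = 82.26^2.2222 = 18027 m/s

v ≈ 18.0 km/s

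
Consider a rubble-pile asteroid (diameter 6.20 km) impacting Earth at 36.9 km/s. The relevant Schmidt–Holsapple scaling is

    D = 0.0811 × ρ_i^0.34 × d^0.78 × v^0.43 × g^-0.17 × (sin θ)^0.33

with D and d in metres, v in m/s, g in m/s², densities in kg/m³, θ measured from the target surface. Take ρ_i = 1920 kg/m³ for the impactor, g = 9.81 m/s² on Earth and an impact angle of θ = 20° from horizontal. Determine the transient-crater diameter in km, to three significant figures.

D ≈ 42.2 km

In SI units: d = 6200 m, v = 36900 m/s.
ρ_i^0.34 = 1920^0.34 = 13.07
d^0.78 = 6200^0.78 = 908.0
v^0.43 = 36900^0.43 = 92.01
g^-0.17 = 9.81^-0.17 = 0.6783
(sin 20°)^0.33 = 0.3420^0.33 = 0.7018
D = 0.0811 × 13.07 × 908.0 × 92.01 × 0.6783 × 0.7018 = 42155 m
   = 42.16 km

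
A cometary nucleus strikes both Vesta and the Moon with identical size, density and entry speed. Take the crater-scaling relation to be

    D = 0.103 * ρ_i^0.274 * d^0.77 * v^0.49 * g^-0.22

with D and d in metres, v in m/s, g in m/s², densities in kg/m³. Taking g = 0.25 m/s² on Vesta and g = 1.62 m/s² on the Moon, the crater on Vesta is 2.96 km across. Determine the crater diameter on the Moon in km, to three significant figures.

D ≈ 1.96 km

All impactor-dependent factors cancel in the ratio, leaving D_Moon/D_Vesta = (g_Moon/g_Vesta)^-0.22.
(1.62/0.25)^-0.22 = 6.480^-0.22 = 0.6629
D_Moon = 0.6629 × 2.96 km = 1.96 km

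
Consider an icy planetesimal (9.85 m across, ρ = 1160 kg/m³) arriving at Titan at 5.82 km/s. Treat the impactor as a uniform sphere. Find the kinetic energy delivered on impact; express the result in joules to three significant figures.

E ≈ 9.83 × 10^12 J

v = 5820 m/s.
Mass m = (π/6) ρ d³ = (π/6) × 1160 × (9.85)³ = 5.805 × 10^5 kg
E = ½ m v² = 0.5 × 5.805 × 10^5 × (5820)² = 9.831 × 10^12 J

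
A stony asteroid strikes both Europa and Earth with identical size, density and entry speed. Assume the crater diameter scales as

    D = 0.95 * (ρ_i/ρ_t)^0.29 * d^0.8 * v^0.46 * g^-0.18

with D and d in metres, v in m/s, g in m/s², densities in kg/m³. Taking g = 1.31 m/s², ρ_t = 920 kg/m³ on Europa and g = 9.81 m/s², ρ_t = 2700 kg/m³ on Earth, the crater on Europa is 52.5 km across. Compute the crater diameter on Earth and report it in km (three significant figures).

The impactor-only factors (d, v, ρ_i) cancel in the ratio, leaving D_Earth/D_Europa = (g_Earth/g_Europa)^-0.18 · (ρ_t,Europa/ρ_t,Earth)^0.29.
(9.81/1.31)^-0.18 = 7.489^-0.18 = 0.6960
(920/2700)^0.29 = 0.3407^0.29 = 0.7318
Ratio = 0.6960 × 0.7318 = 0.5093
D_Earth = 0.5093 × 52.5 km = 26.7 km

D ≈ 26.7 km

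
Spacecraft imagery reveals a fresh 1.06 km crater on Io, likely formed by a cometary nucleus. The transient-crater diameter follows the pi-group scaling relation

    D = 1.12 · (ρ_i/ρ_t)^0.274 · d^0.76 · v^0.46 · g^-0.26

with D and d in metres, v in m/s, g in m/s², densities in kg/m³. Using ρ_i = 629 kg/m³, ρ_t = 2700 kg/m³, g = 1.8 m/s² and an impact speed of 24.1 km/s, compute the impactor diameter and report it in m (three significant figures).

Rearranging for d: d = [D / (1.12 · (629/2700)^0.274 · 24100^0.46 · 1.8^-0.26)]^(1/0.76).
D = 1060 m.
(629/2700)^0.274 = 0.6709
24100^0.46 = 103.7
1.8^-0.26 = 0.8583
Denominator = 1.12 × 0.6709 × 103.7 × 0.8583 = 66.88
D / 66.88 = 1060 / 66.88 = 15.85
d = 15.85^(1/0.76) = 15.85^1.3158 = 37.93 m

d ≈ 37.9 m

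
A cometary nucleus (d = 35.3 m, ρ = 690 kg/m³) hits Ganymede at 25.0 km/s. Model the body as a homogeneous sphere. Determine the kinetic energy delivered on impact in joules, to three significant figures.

v = 25000 m/s.
Mass m = (π/6) ρ d³ = (π/6) × 690 × (35.3)³ = 1.589 × 10^7 kg
E = ½ m v² = 0.5 × 1.589 × 10^7 × (25000)² = 4.966 × 10^15 J

E ≈ 4.97 × 10^15 J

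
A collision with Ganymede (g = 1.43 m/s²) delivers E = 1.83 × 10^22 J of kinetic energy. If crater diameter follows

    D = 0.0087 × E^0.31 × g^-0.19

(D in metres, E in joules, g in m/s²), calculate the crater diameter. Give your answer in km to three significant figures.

D ≈ 64.8 km

E^0.31 = (1.83 × 10^22)^0.31 = 7.968 × 10^6
g^-0.19 = 1.43^-0.19 = 0.9343
D = 0.0087 × 7.968 × 10^6 × 0.9343 = 64767 m
   = 64.77 km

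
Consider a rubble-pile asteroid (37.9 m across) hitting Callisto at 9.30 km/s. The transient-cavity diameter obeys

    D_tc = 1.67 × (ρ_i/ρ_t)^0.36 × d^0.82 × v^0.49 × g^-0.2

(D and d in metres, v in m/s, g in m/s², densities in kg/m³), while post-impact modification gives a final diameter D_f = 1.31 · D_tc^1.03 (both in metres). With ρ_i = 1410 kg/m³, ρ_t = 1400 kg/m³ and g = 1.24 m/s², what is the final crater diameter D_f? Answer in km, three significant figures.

v = 9300 m/s.
(ρ_i/ρ_t)^0.36 = (1410/1400)^0.36 = 1.003
d^0.82 = 37.9^0.82 = 19.70
v^0.49 = 9300^0.49 = 88.01
g^-0.2 = 1.24^-0.2 = 0.9579
D_tc = 1.67 × 1.003 × 19.70 × 88.01 × 0.9579 = 2782 m
D_f = 1.31 × (2782)^1.03 = 4623 m
     = 4.623 km

D_f ≈ 4.62 km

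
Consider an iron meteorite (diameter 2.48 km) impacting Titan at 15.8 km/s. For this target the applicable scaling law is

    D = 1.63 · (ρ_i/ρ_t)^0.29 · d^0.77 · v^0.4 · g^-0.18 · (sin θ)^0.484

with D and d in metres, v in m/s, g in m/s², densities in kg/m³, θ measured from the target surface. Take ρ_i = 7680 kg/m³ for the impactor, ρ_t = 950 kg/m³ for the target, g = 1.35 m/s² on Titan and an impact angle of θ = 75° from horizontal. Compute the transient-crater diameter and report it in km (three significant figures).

D ≈ 54.7 km

In SI units: d = 2480 m, v = 15800 m/s.
(ρ_i/ρ_t)^0.29 = (7680/950)^0.29 = 1.833
d^0.77 = 2480^0.77 = 410.9
v^0.4 = 15800^0.4 = 47.80
g^-0.18 = 1.35^-0.18 = 0.9474
(sin 75°)^0.484 = 0.9659^0.484 = 0.9833
D = 1.63 × 1.833 × 410.9 × 47.80 × 0.9474 × 0.9833 = 54668 m
   = 54.67 km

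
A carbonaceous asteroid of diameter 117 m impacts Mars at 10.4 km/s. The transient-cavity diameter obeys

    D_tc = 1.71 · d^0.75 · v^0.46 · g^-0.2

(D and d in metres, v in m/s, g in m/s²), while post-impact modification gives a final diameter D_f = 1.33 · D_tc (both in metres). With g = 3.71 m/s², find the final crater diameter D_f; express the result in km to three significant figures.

D_f ≈ 4.38 km

v = 10400 m/s.
d^0.75 = 117^0.75 = 35.57
v^0.46 = 10400^0.46 = 70.44
g^-0.2 = 3.71^-0.2 = 0.7694
D_tc = 1.71 × 35.57 × 70.44 × 0.7694 = 3296 m
D_f = 1.33 × 3296 = 4384 m
     = 4.384 km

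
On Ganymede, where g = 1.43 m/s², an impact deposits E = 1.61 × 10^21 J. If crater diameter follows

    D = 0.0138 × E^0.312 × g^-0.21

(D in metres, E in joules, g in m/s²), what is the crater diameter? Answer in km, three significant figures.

D ≈ 52.9 km

E^0.312 = (1.61 × 10^21)^0.312 = 4.136 × 10^6
g^-0.21 = 1.43^-0.21 = 0.9276
D = 0.0138 × 4.136 × 10^6 × 0.9276 = 52944 m
   = 52.94 km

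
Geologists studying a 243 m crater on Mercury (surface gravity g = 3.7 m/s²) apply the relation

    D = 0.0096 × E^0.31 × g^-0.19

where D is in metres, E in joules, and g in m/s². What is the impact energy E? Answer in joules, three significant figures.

Rearranging: E = [D / (0.0096 · g^-0.19)]^(1/0.31).
g^-0.19 = 3.7^-0.19 = 0.7799
D / (0.0096 × 0.7799) = 243 / (7.487 × 10^-3) = 3.246 × 10^4
E = (3.246 × 10^4)^3.2258 = 3.570 × 10^14 J

E ≈ 3.57 × 10^14 J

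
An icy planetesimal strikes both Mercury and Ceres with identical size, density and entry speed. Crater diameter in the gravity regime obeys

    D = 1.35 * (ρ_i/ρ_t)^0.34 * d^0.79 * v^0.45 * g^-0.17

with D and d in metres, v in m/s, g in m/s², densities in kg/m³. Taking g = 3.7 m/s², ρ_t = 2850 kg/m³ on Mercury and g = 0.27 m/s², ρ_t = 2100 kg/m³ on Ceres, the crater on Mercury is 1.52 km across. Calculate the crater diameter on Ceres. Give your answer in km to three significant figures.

The impactor-only factors (d, v, ρ_i) cancel in the ratio, leaving D_Ceres/D_Mercury = (g_Ceres/g_Mercury)^-0.17 · (ρ_t,Mercury/ρ_t,Ceres)^0.34.
(0.27/3.7)^-0.17 = 0.07297^-0.17 = 1.561
(2850/2100)^0.34 = 1.357^0.34 = 1.109
Ratio = 1.561 × 1.109 = 1.731
D_Ceres = 1.731 × 1.52 km = 2.63 km

D ≈ 2.63 km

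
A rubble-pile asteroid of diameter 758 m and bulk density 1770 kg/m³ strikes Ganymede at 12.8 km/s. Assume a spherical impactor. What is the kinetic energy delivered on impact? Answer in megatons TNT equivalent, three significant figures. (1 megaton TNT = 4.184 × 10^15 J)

v = 12800 m/s.
Mass m = (π/6) ρ d³ = (π/6) × 1770 × (758)³ = 4.036 × 10^11 kg
E = ½ m v² = 0.5 × 4.036 × 10^11 × (12800)² = 3.306 × 10^19 J
   = 3.306 × 10^19 / 4.184×10^15 = 7902 Mt

E ≈ 7900 Mt TNT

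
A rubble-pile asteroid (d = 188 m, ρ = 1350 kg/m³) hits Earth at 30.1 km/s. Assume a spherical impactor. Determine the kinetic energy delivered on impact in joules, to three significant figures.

E ≈ 2.13 × 10^18 J

v = 30100 m/s.
Mass m = (π/6) ρ d³ = (π/6) × 1350 × (188)³ = 4.697 × 10^9 kg
E = ½ m v² = 0.5 × 4.697 × 10^9 × (30100)² = 2.128 × 10^18 J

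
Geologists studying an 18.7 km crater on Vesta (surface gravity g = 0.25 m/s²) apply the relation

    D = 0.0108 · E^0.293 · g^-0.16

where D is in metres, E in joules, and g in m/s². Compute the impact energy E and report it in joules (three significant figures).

Rearranging: E = [D / (0.0108 · g^-0.16)]^(1/0.293).
D = 18700 m.
g^-0.16 = 0.25^-0.16 = 1.248
D / (0.0108 × 1.248) = 18700 / (0.01348) = 1.387 × 10^6
E = (1.387 × 10^6)^3.413 = 9.181 × 10^20 J

E ≈ 9.18 × 10^20 J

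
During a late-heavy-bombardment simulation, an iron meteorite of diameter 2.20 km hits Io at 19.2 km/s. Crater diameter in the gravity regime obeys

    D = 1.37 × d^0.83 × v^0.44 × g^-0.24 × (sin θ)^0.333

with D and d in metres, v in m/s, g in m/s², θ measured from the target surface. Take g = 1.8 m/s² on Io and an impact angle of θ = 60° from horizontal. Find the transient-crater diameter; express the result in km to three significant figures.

In SI units: d = 2200 m, v = 19200 m/s.
d^0.83 = 2200^0.83 = 594.6
v^0.44 = 19200^0.44 = 76.67
g^-0.24 = 1.8^-0.24 = 0.8684
(sin 60°)^0.333 = 0.8660^0.333 = 0.9532
D = 1.37 × 594.6 × 76.67 × 0.8684 × 0.9532 = 51698 m
   = 51.70 km

D ≈ 51.7 km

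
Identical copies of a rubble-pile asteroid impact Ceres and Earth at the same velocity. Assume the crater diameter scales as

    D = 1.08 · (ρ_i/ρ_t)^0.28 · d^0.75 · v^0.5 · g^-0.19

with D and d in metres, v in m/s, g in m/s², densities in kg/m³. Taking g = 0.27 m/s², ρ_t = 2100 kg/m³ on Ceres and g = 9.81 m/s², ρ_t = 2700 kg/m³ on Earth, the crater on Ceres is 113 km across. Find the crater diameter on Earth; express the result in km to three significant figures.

D ≈ 53.2 km

The impactor-only factors (d, v, ρ_i) cancel in the ratio, leaving D_Earth/D_Ceres = (g_Earth/g_Ceres)^-0.19 · (ρ_t,Ceres/ρ_t,Earth)^0.28.
(9.81/0.27)^-0.19 = 36.33^-0.19 = 0.5053
(2100/2700)^0.28 = 0.7778^0.28 = 0.9321
Ratio = 0.5053 × 0.9321 = 0.4710
D_Earth = 0.4710 × 113 km = 53.2 km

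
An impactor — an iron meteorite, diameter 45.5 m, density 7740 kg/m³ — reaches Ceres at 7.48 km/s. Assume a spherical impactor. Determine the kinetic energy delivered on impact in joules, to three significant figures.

E ≈ 1.07 × 10^16 J

v = 7480 m/s.
Mass m = (π/6) ρ d³ = (π/6) × 7740 × (45.5)³ = 3.817 × 10^8 kg
E = ½ m v² = 0.5 × 3.817 × 10^8 × (7480)² = 1.068 × 10^16 J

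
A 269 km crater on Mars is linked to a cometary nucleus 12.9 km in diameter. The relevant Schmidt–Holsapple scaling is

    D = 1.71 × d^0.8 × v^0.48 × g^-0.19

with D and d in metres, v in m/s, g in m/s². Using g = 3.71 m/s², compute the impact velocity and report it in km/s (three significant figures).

Rearranging for v: v = [D / (1.71 · 12900^0.8 · 3.71^-0.19)]^(1/0.48).
D = 269000 m.
12900^0.8 = 1943
3.71^-0.19 = 0.7795
Denominator = 1.71 × 1943 × 0.7795 = 2590
D / 2590 = 269000 / 2590 = 103.9
v = 103.9^(1/0.48) = 103.9^2.0833 = 15893 m/s

v ≈ 15.9 km/s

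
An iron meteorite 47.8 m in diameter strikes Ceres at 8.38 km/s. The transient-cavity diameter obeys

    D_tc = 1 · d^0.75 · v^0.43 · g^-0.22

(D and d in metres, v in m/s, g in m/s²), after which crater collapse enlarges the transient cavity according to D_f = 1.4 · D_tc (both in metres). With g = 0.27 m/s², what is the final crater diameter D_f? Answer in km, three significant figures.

D_f ≈ 1.65 km

v = 8380 m/s.
d^0.75 = 47.8^0.75 = 18.18
v^0.43 = 8380^0.43 = 48.64
g^-0.22 = 0.27^-0.22 = 1.334
D_tc = 1 × 18.18 × 48.64 × 1.334 = 1180 m
D_f = 1.4 × 1180 = 1652 m
     = 1.652 km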